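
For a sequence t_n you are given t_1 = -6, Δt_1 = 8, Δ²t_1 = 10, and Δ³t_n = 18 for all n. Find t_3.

20

Build the table forward from the leading diagonal:
Δ³: 18, 18, 18
Δ²: 10, 28, 46
Δ: 8, 18, 46
t: -6, 2, 20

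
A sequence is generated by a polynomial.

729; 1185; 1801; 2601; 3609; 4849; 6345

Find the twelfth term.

18505

456, 616, 800, 1008, 1240, 1496
160, 184, 208, 232, 256
24, 24, 24, 24
The third differences are constant (24).
256 + 24 = 280;  1496 + 280 = 1776;  6345 + 1776 = 8121
280 + 24 = 304;  1776 + 304 = 2080;  8121 + 2080 = 10201
304 + 24 = 328;  2080 + 328 = 2408;  10201 + 2408 = 12609
328 + 24 = 352;  2408 + 352 = 2760;  12609 + 2760 = 15369
352 + 24 = 376;  2760 + 376 = 3136;  15369 + 3136 = 18505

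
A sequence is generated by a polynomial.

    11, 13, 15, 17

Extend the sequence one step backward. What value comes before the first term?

9

Δ: 2  2  2
The first differences are constant at 2.
Work back: 11 − 2 = 9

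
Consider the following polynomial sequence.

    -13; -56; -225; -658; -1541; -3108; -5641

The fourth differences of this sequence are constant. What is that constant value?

First differences: -43, -169, -433, -883, -1567, -2533
Second differences: -126, -264, -450, -684, -966
Third differences: -138, -186, -234, -282
Fourth differences: -48, -48, -48

-48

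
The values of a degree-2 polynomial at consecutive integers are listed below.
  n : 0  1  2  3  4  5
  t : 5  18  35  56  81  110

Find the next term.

First differences: 13 , 17 , 21 , 25 , 29
Second differences: 4 , 4 , 4 , 4
Second differences constant at 4.
29 + 4 = 33;  110 + 33 = 143

143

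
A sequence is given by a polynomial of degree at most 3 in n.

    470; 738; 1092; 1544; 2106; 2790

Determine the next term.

Δ: 268 , 354 , 452 , 562 , 684
Δ²: 86 , 98 , 110 , 122
Δ³: 12 , 12 , 12
Constant third difference = 12, so extend:
122 + 12 = 134;  684 + 134 = 818;  2790 + 818 = 3608

3608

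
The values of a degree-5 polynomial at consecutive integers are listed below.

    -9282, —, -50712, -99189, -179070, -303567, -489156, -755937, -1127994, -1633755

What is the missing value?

-23331

Using the last 8 terms:
First differences: -48477, -79881, -124497, -185589, -266781, -372057, -505761
Second differences: -31404, -44616, -61092, -81192, -105276, -133704
Third differences: -13212, -16476, -20100, -24084, -28428
Fourth differences: -3264, -3624, -3984, -4344
Fifth differences: -360, -360, -360
Constant fifth difference = -360.
Extend backward: -3264 + 360 = -2904;  -13212 + 2904 = -10308;  -31404 + 10308 = -21096;  -48477 + 21096 = -27381;  -50712 + 27381 = -23331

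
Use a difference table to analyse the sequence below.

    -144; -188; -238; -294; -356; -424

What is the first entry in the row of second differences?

First differences: -44, -50, -56, -62, -68
Second differences: -6, -6, -6, -6

-6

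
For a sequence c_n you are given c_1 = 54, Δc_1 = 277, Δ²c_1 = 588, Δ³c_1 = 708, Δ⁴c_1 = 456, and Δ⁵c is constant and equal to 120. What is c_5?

7978

Build the table forward from the leading diagonal:
D5: 120  120  120  120  120
D4: 456  576  696  816  936
D3: 708  1164  1740  2436  3252
D2: 588  1296  2460  4200  6636
D1: 277  865  2161  4621  8821
c: 54  331  1196  3357  7978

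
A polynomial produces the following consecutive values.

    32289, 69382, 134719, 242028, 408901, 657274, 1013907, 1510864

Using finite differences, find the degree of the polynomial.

37093, 65337, 107309, 166873, 248373, 356633, 496957
28244, 41972, 59564, 81500, 108260, 140324
13728, 17592, 21936, 26760, 32064
3864, 4344, 4824, 5304
480, 480, 480
The fifth differences are constant, so the polynomial has degree 5.

5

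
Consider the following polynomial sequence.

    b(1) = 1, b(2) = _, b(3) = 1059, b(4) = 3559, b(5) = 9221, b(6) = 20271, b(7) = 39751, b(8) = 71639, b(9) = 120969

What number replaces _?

191

Using the last 7 terms:
2500  5662  11050  19480  31888  49330
3162  5388  8430  12408  17442
2226  3042  3978  5034
816  936  1056
120  120
Constant fifth difference = 120.
Extend backward: 816 − 120 = 696;  2226 − 696 = 1530;  3162 − 1530 = 1632;  2500 − 1632 = 868;  1059 − 868 = 191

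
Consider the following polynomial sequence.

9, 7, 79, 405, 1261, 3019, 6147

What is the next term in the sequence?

D1: -2  72  326  856  1758  3128
D2: 74  254  530  902  1370
D3: 180  276  372  468
D4: 96  96  96
Fourth differences constant at 96.
468 + 96 = 564;  1370 + 564 = 1934;  3128 + 1934 = 5062;  6147 + 5062 = 11209

11209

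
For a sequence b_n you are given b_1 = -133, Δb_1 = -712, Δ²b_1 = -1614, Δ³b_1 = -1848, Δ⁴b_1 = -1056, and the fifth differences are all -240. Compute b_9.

-241869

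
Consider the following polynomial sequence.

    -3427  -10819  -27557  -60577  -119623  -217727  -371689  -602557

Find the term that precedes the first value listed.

-7392  -16738  -33020  -59046  -98104  -153962  -230868
-9346  -16282  -26026  -39058  -55858  -76906
-6936  -9744  -13032  -16800  -21048
-2808  -3288  -3768  -4248
-480  -480  -480
The fifth differences are constant at -480.
Work back: -2808 + 480 = -2328;  -6936 + 2328 = -4608;  -9346 + 4608 = -4738;  -7392 + 4738 = -2654;  -3427 + 2654 = -773

-773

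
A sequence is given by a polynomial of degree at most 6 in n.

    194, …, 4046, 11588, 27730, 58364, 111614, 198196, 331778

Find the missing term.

1084

Using the last 7 terms:
First differences: 7542, 16142, 30634, 53250, 86582, 133582
Second differences: 8600, 14492, 22616, 33332, 47000
Third differences: 5892, 8124, 10716, 13668
Fourth differences: 2232, 2592, 2952
Fifth differences: 360, 360
Constant fifth difference = 360.
Extend backward: 2232 − 360 = 1872;  5892 − 1872 = 4020;  8600 − 4020 = 4580;  7542 − 4580 = 2962;  4046 − 2962 = 1084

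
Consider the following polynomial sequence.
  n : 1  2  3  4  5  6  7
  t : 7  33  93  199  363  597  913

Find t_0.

3

Δ: 26, 60, 106, 164, 234, 316
Δ²: 34, 46, 58, 70, 82
Δ³: 12, 12, 12, 12
The third differences are constant at 12.
Work back: 34 − 12 = 22;  26 − 22 = 4;  7 − 4 = 3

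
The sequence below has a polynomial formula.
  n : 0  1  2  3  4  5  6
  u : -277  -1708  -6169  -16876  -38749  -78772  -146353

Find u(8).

-416101

Δ: -1431 , -4461 , -10707 , -21873 , -40023 , -67581
Δ²: -3030 , -6246 , -11166 , -18150 , -27558
Δ³: -3216 , -4920 , -6984 , -9408
Δ⁴: -1704 , -2064 , -2424
Δ⁵: -360 , -360
Constant fifth difference = -360, so extend:
-2424 − 360 = -2784;  -9408 − 2784 = -12192;  -27558 − 12192 = -39750;  -67581 − 39750 = -107331;  -146353 − 107331 = -253684
-2784 − 360 = -3144;  -12192 − 3144 = -15336;  -39750 − 15336 = -55086;  -107331 − 55086 = -162417;  -253684 − 162417 = -416101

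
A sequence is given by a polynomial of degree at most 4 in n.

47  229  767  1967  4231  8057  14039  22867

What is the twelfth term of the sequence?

103799

First differences: 182, 538, 1200, 2264, 3826, 5982, 8828
Second differences: 356, 662, 1064, 1562, 2156, 2846
Third differences: 306, 402, 498, 594, 690
Fourth differences: 96, 96, 96, 96
Fourth differences constant at 96.
690 + 96 = 786;  2846 + 786 = 3632;  8828 + 3632 = 12460;  22867 + 12460 = 35327
786 + 96 = 882;  3632 + 882 = 4514;  12460 + 4514 = 16974;  35327 + 16974 = 52301
882 + 96 = 978;  4514 + 978 = 5492;  16974 + 5492 = 22466;  52301 + 22466 = 74767
978 + 96 = 1074;  5492 + 1074 = 6566;  22466 + 6566 = 29032;  74767 + 29032 = 103799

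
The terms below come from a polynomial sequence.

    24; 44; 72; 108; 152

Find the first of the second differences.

D1: 20, 28, 36, 44
D2: 8, 8, 8

8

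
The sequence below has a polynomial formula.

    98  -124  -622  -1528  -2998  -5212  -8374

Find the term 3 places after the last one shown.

-25948

D1: -222, -498, -906, -1470, -2214, -3162
D2: -276, -408, -564, -744, -948
D3: -132, -156, -180, -204
D4: -24, -24, -24
The fourth differences are constant (-24).
-204 − 24 = -228;  -948 − 228 = -1176;  -3162 − 1176 = -4338;  -8374 − 4338 = -12712
-228 − 24 = -252;  -1176 − 252 = -1428;  -4338 − 1428 = -5766;  -12712 − 5766 = -18478
-252 − 24 = -276;  -1428 − 276 = -1704;  -5766 − 1704 = -7470;  -18478 − 7470 = -25948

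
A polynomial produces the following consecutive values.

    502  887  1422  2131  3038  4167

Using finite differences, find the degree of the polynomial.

Δ: 385, 535, 709, 907, 1129
Δ²: 150, 174, 198, 222
Δ³: 24, 24, 24
The third differences are constant, so the polynomial has degree 3.

3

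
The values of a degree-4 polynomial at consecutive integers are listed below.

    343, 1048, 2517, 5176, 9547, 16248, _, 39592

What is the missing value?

25993

Using the first 6 terms:
First differences: 705, 1469, 2659, 4371, 6701
Second differences: 764, 1190, 1712, 2330
Third differences: 426, 522, 618
Fourth differences: 96, 96
Constant fourth difference = 96.
Extend forward: 618 + 96 = 714;  2330 + 714 = 3044;  6701 + 3044 = 9745;  16248 + 9745 = 25993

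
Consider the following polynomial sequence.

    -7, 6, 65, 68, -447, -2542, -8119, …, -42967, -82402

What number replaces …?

Using the first 7 terms:
D1: 13  59  3  -515  -2095  -5577
D2: 46  -56  -518  -1580  -3482
D3: -102  -462  -1062  -1902
D4: -360  -600  -840
D5: -240  -240
Constant fifth difference = -240.
Extend forward: -840 − 240 = -1080;  -1902 − 1080 = -2982;  -3482 − 2982 = -6464;  -5577 − 6464 = -12041;  -8119 − 12041 = -20160

-20160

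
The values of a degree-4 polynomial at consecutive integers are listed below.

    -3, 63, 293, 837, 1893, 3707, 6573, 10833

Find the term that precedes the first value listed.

66, 230, 544, 1056, 1814, 2866, 4260
164, 314, 512, 758, 1052, 1394
150, 198, 246, 294, 342
48, 48, 48, 48
The fourth differences are constant at 48.
Work back: 150 − 48 = 102;  164 − 102 = 62;  66 − 62 = 4;  -3 − 4 = -7

-7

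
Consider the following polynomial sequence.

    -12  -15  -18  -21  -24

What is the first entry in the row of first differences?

Δ: -3, -3, -3, -3

-3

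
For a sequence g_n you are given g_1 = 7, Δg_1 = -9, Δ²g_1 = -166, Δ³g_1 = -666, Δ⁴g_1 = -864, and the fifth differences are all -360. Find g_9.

Build the table forward from the leading diagonal:
Fifth differences: -360  -360  -360  -360  -360  -360  -360  -360  -360
Fourth differences: -864  -1224  -1584  -1944  -2304  -2664  -3024  -3384  -3744
Third differences: -666  -1530  -2754  -4338  -6282  -8586  -11250  -14274  -17658
Second differences: -166  -832  -2362  -5116  -9454  -15736  -24322  -35572  -49846
First differences: -9  -175  -1007  -3369  -8485  -17939  -33675  -57997  -93569
g: 7  -2  -177  -1184  -4553  -13038  -30977  -64652  -122649

-122649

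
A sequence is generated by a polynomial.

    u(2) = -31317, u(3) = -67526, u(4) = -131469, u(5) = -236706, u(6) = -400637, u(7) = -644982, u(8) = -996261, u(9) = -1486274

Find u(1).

-12642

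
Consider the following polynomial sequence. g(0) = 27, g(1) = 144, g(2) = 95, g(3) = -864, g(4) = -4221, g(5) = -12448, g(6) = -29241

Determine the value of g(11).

First differences: 117, -49, -959, -3357, -8227, -16793
Second differences: -166, -910, -2398, -4870, -8566
Third differences: -744, -1488, -2472, -3696
Fourth differences: -744, -984, -1224
Fifth differences: -240, -240
The fifth differences are constant (-240).
-1224 − 240 = -1464;  -3696 − 1464 = -5160;  -8566 − 5160 = -13726;  -16793 − 13726 = -30519;  -29241 − 30519 = -59760
-1464 − 240 = -1704;  -5160 − 1704 = -6864;  -13726 − 6864 = -20590;  -30519 − 20590 = -51109;  -59760 − 51109 = -110869
-1704 − 240 = -1944;  -6864 − 1944 = -8808;  -20590 − 8808 = -29398;  -51109 − 29398 = -80507;  -110869 − 80507 = -191376
-1944 − 240 = -2184;  -8808 − 2184 = -10992;  -29398 − 10992 = -40390;  -80507 − 40390 = -120897;  -191376 − 120897 = -312273
-2184 − 240 = -2424;  -10992 − 2424 = -13416;  -40390 − 13416 = -53806;  -120897 − 53806 = -174703;  -312273 − 174703 = -486976

-486976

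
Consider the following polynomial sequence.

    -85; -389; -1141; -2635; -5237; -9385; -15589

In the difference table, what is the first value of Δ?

-304

First differences: -304, -752, -1494, -2602, -4148, -6204
Second differences: -448, -742, -1108, -1546, -2056
Third differences: -294, -366, -438, -510
Fourth differences: -72, -72, -72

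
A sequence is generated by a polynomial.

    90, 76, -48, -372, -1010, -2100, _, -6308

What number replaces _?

-3804

Using the first 6 terms:
-14, -124, -324, -638, -1090
-110, -200, -314, -452
-90, -114, -138
-24, -24
Constant fourth difference = -24.
Extend forward: -138 − 24 = -162;  -452 − 162 = -614;  -1090 − 614 = -1704;  -2100 − 1704 = -3804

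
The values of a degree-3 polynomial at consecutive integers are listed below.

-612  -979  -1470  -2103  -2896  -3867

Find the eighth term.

Δ: -367 , -491 , -633 , -793 , -971
Δ²: -124 , -142 , -160 , -178
Δ³: -18 , -18 , -18
The third differences are constant (-18).
-178 − 18 = -196;  -971 − 196 = -1167;  -3867 − 1167 = -5034
-196 − 18 = -214;  -1167 − 214 = -1381;  -5034 − 1381 = -6415

-6415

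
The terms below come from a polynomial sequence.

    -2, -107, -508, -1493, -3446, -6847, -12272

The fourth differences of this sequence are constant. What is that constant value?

-96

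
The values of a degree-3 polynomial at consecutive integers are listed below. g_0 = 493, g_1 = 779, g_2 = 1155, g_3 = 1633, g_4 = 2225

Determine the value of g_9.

7315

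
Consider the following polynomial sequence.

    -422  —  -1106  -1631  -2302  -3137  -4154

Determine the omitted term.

-709

Using the last 5 terms:
D1: -525  -671  -835  -1017
D2: -146  -164  -182
D3: -18  -18
Constant third difference = -18.
Extend backward: -146 + 18 = -128;  -525 + 128 = -397;  -1106 + 397 = -709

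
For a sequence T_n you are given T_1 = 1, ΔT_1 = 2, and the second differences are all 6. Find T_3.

Build the table forward from the leading diagonal:
D2: 6  6  6
D1: 2  8  14
T: 1  3  11

11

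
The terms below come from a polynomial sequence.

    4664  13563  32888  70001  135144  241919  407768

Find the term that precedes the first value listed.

1229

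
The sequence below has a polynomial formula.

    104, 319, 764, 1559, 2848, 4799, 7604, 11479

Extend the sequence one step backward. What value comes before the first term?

23

215, 445, 795, 1289, 1951, 2805, 3875
230, 350, 494, 662, 854, 1070
120, 144, 168, 192, 216
24, 24, 24, 24
The fourth differences are constant at 24.
Work back: 120 − 24 = 96;  230 − 96 = 134;  215 − 134 = 81;  104 − 81 = 23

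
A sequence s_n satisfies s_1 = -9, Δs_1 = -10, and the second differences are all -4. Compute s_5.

-73

Build the table forward from the leading diagonal:
Δ²: -4  -4  -4  -4  -4
Δ: -10  -14  -18  -22  -26
s: -9  -19  -33  -51  -73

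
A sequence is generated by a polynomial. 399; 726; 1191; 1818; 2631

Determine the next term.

3654

Δ: 327  465  627  813
Δ²: 138  162  186
Δ³: 24  24
The third differences are constant (24).
186 + 24 = 210;  813 + 210 = 1023;  2631 + 1023 = 3654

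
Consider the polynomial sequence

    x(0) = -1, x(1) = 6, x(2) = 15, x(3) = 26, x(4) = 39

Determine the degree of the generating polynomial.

2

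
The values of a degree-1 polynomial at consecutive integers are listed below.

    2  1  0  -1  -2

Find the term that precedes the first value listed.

D1: -1  -1  -1  -1
The first differences are constant at -1.
Work back: 2 + 1 = 3

3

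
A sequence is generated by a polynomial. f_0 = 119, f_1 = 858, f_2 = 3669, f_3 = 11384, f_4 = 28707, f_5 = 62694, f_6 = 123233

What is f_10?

D1: 739, 2811, 7715, 17323, 33987, 60539
D2: 2072, 4904, 9608, 16664, 26552
D3: 2832, 4704, 7056, 9888
D4: 1872, 2352, 2832
D5: 480, 480
Fifth differences constant at 480.
2832 + 480 = 3312;  9888 + 3312 = 13200;  26552 + 13200 = 39752;  60539 + 39752 = 100291;  123233 + 100291 = 223524
3312 + 480 = 3792;  13200 + 3792 = 16992;  39752 + 16992 = 56744;  100291 + 56744 = 157035;  223524 + 157035 = 380559
3792 + 480 = 4272;  16992 + 4272 = 21264;  56744 + 21264 = 78008;  157035 + 78008 = 235043;  380559 + 235043 = 615602
4272 + 480 = 4752;  21264 + 4752 = 26016;  78008 + 26016 = 104024;  235043 + 104024 = 339067;  615602 + 339067 = 954669

954669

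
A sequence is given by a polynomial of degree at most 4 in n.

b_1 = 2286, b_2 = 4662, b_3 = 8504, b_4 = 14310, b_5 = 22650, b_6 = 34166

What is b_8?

D1: 2376, 3842, 5806, 8340, 11516
D2: 1466, 1964, 2534, 3176
D3: 498, 570, 642
D4: 72, 72
The fourth differences are constant (72).
642 + 72 = 714;  3176 + 714 = 3890;  11516 + 3890 = 15406;  34166 + 15406 = 49572
714 + 72 = 786;  3890 + 786 = 4676;  15406 + 4676 = 20082;  49572 + 20082 = 69654

69654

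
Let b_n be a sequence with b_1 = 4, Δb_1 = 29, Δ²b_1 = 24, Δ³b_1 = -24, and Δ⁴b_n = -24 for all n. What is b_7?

Build the table forward from the leading diagonal:
Δ⁴: -24, -24, -24, -24, -24, -24, -24
Δ³: -24, -48, -72, -96, -120, -144, -168
Δ²: 24, 0, -48, -120, -216, -336, -480
Δ: 29, 53, 53, 5, -115, -331, -667
b: 4, 33, 86, 139, 144, 29, -302

-302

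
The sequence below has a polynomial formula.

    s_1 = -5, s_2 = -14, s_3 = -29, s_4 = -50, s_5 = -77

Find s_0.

Δ: -9  -15  -21  -27
Δ²: -6  -6  -6
The second differences are constant at -6.
Work back: -9 + 6 = -3;  -5 + 3 = -2

-2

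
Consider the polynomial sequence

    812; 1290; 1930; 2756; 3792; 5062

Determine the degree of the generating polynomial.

478, 640, 826, 1036, 1270
162, 186, 210, 234
24, 24, 24
The third differences are constant, so the polynomial has degree 3.

3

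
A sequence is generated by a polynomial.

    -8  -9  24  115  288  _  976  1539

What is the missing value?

Using the first 5 terms:
-1  33  91  173
34  58  82
24  24
Constant third difference = 24.
Extend forward: 82 + 24 = 106;  173 + 106 = 279;  288 + 279 = 567

567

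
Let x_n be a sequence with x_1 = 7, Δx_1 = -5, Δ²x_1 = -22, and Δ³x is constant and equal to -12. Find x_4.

-86

Build the table forward from the leading diagonal:
D3: -12  -12  -12  -12
D2: -22  -34  -46  -58
D1: -5  -27  -61  -107
x: 7  2  -25  -86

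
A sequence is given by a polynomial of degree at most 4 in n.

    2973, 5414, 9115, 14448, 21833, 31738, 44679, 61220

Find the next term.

81973

First differences: 2441  3701  5333  7385  9905  12941  16541
Second differences: 1260  1632  2052  2520  3036  3600
Third differences: 372  420  468  516  564
Fourth differences: 48  48  48  48
Constant fourth difference = 48, so extend:
564 + 48 = 612;  3600 + 612 = 4212;  16541 + 4212 = 20753;  61220 + 20753 = 81973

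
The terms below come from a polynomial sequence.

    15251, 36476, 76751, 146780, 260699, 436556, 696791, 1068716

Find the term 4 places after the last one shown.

4416956

First differences: 21225  40275  70029  113919  175857  260235  371925
Second differences: 19050  29754  43890  61938  84378  111690
Third differences: 10704  14136  18048  22440  27312
Fourth differences: 3432  3912  4392  4872
Fifth differences: 480  480  480
The fifth differences are constant (480).
4872 + 480 = 5352;  27312 + 5352 = 32664;  111690 + 32664 = 144354;  371925 + 144354 = 516279;  1068716 + 516279 = 1584995
5352 + 480 = 5832;  32664 + 5832 = 38496;  144354 + 38496 = 182850;  516279 + 182850 = 699129;  1584995 + 699129 = 2284124
5832 + 480 = 6312;  38496 + 6312 = 44808;  182850 + 44808 = 227658;  699129 + 227658 = 926787;  2284124 + 926787 = 3210911
6312 + 480 = 6792;  44808 + 6792 = 51600;  227658 + 51600 = 279258;  926787 + 279258 = 1206045;  3210911 + 1206045 = 4416956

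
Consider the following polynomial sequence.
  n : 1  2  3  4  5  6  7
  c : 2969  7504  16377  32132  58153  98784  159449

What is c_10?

Δ: 4535, 8873, 15755, 26021, 40631, 60665
Δ²: 4338, 6882, 10266, 14610, 20034
Δ³: 2544, 3384, 4344, 5424
Δ⁴: 840, 960, 1080
Δ⁵: 120, 120
Constant fifth difference = 120, so extend:
1080 + 120 = 1200;  5424 + 1200 = 6624;  20034 + 6624 = 26658;  60665 + 26658 = 87323;  159449 + 87323 = 246772
1200 + 120 = 1320;  6624 + 1320 = 7944;  26658 + 7944 = 34602;  87323 + 34602 = 121925;  246772 + 121925 = 368697
1320 + 120 = 1440;  7944 + 1440 = 9384;  34602 + 9384 = 43986;  121925 + 43986 = 165911;  368697 + 165911 = 534608

534608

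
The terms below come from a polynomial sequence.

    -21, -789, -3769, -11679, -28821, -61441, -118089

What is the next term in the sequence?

-209979

First differences: -768  -2980  -7910  -17142  -32620  -56648
Second differences: -2212  -4930  -9232  -15478  -24028
Third differences: -2718  -4302  -6246  -8550
Fourth differences: -1584  -1944  -2304
Fifth differences: -360  -360
Constant fifth difference = -360, so extend:
-2304 − 360 = -2664;  -8550 − 2664 = -11214;  -24028 − 11214 = -35242;  -56648 − 35242 = -91890;  -118089 − 91890 = -209979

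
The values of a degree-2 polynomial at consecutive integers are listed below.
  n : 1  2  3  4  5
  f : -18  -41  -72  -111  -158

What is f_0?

First differences: -23  -31  -39  -47
Second differences: -8  -8  -8
The second differences are constant at -8.
Work back: -23 + 8 = -15;  -18 + 15 = -3

-3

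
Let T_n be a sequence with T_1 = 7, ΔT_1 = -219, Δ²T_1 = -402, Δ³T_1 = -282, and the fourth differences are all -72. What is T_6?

-8288

Build the table forward from the leading diagonal:
D4: -72  -72  -72  -72  -72  -72
D3: -282  -354  -426  -498  -570  -642
D2: -402  -684  -1038  -1464  -1962  -2532
D1: -219  -621  -1305  -2343  -3807  -5769
T: 7  -212  -833  -2138  -4481  -8288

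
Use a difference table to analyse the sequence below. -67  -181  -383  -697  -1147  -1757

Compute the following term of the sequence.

Δ: -114 , -202 , -314 , -450 , -610
Δ²: -88 , -112 , -136 , -160
Δ³: -24 , -24 , -24
The third differences are constant (-24).
-160 − 24 = -184;  -610 − 184 = -794;  -1757 − 794 = -2551

-2551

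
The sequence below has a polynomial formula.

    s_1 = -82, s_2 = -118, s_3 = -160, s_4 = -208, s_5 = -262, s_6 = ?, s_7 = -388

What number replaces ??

Using the first 5 terms:
First differences: -36  -42  -48  -54
Second differences: -6  -6  -6
Constant second difference = -6.
Extend forward: -54 − 6 = -60;  -262 − 60 = -322

-322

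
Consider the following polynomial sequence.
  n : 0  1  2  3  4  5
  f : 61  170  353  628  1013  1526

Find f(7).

3008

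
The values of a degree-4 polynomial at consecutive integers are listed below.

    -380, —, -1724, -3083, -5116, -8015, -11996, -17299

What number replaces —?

Using the last 6 terms:
D1: -1359  -2033  -2899  -3981  -5303
D2: -674  -866  -1082  -1322
D3: -192  -216  -240
D4: -24  -24
Constant fourth difference = -24.
Extend backward: -192 + 24 = -168;  -674 + 168 = -506;  -1359 + 506 = -853;  -1724 + 853 = -871

-871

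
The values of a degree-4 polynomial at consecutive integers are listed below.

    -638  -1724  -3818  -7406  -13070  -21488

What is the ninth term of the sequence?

-71486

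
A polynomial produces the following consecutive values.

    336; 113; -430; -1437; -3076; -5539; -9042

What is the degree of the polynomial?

4

-223, -543, -1007, -1639, -2463, -3503
-320, -464, -632, -824, -1040
-144, -168, -192, -216
-24, -24, -24
The fourth differences are constant, so the polynomial has degree 4.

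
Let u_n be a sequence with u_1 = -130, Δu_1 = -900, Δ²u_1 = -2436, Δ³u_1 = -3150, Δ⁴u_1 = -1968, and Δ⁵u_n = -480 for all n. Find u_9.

-416578

Build the table forward from the leading diagonal:
D5: -480, -480, -480, -480, -480, -480, -480, -480, -480
D4: -1968, -2448, -2928, -3408, -3888, -4368, -4848, -5328, -5808
D3: -3150, -5118, -7566, -10494, -13902, -17790, -22158, -27006, -32334
D2: -2436, -5586, -10704, -18270, -28764, -42666, -60456, -82614, -109620
D1: -900, -3336, -8922, -19626, -37896, -66660, -109326, -169782, -252396
u: -130, -1030, -4366, -13288, -32914, -70810, -137470, -246796, -416578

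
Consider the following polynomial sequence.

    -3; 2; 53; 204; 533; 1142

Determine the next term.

2157

D1: 5  51  151  329  609
D2: 46  100  178  280
D3: 54  78  102
D4: 24  24
Constant fourth difference = 24, so extend:
102 + 24 = 126;  280 + 126 = 406;  609 + 406 = 1015;  1142 + 1015 = 2157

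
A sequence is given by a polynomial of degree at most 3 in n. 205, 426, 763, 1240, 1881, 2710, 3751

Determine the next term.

5028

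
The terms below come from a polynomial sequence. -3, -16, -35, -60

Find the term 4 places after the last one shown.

-13, -19, -25
-6, -6
Constant second difference = -6, so extend:
-25 − 6 = -31;  -60 − 31 = -91
-31 − 6 = -37;  -91 − 37 = -128
-37 − 6 = -43;  -128 − 43 = -171
-43 − 6 = -49;  -171 − 49 = -220

-220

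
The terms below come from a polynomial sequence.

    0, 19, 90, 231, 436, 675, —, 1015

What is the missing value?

Using the first 6 terms:
D1: 19, 71, 141, 205, 239
D2: 52, 70, 64, 34
D3: 18, -6, -30
D4: -24, -24
Constant fourth difference = -24.
Extend forward: -30 − 24 = -54;  34 − 54 = -20;  239 − 20 = 219;  675 + 219 = 894

894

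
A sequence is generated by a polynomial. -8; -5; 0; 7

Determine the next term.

16

First differences: 3 , 5 , 7
Second differences: 2 , 2
The second differences are constant (2).
7 + 2 = 9;  7 + 9 = 16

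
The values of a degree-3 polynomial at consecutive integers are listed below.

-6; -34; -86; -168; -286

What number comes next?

First differences: -28  -52  -82  -118
Second differences: -24  -30  -36
Third differences: -6  -6
The third differences are constant (-6).
-36 − 6 = -42;  -118 − 42 = -160;  -286 − 160 = -446

-446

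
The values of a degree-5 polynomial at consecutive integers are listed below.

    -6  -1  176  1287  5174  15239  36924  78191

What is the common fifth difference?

480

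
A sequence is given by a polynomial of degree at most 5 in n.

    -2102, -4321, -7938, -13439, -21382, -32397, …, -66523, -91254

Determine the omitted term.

Using the first 6 terms:
Δ: -2219  -3617  -5501  -7943  -11015
Δ²: -1398  -1884  -2442  -3072
Δ³: -486  -558  -630
Δ⁴: -72  -72
Constant fourth difference = -72.
Extend forward: -630 − 72 = -702;  -3072 − 702 = -3774;  -11015 − 3774 = -14789;  -32397 − 14789 = -47186

-47186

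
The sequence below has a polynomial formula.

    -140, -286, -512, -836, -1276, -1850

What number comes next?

-2576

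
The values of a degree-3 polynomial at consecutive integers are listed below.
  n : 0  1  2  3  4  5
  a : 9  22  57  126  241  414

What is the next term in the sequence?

D1: 13, 35, 69, 115, 173
D2: 22, 34, 46, 58
D3: 12, 12, 12
Constant third difference = 12, so extend:
58 + 12 = 70;  173 + 70 = 243;  414 + 243 = 657

657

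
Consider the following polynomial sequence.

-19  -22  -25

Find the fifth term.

-31

-3 , -3
First differences constant at -3.
-25 − 3 = -28
-28 − 3 = -31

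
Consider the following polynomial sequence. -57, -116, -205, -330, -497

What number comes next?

-712

D1: -59  -89  -125  -167
D2: -30  -36  -42
D3: -6  -6
Third differences constant at -6.
-42 − 6 = -48;  -167 − 48 = -215;  -497 − 215 = -712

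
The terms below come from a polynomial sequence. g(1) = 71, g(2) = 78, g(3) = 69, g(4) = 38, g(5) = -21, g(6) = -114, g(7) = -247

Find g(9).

D1: 7  -9  -31  -59  -93  -133
D2: -16  -22  -28  -34  -40
D3: -6  -6  -6  -6
Constant third difference = -6, so extend:
-40 − 6 = -46;  -133 − 46 = -179;  -247 − 179 = -426
-46 − 6 = -52;  -179 − 52 = -231;  -426 − 231 = -657

-657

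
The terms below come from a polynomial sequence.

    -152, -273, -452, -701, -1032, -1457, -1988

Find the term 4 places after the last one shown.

First differences: -121, -179, -249, -331, -425, -531
Second differences: -58, -70, -82, -94, -106
Third differences: -12, -12, -12, -12
The third differences are constant (-12).
-106 − 12 = -118;  -531 − 118 = -649;  -1988 − 649 = -2637
-118 − 12 = -130;  -649 − 130 = -779;  -2637 − 779 = -3416
-130 − 12 = -142;  -779 − 142 = -921;  -3416 − 921 = -4337
-142 − 12 = -154;  -921 − 154 = -1075;  -4337 − 1075 = -5412

-5412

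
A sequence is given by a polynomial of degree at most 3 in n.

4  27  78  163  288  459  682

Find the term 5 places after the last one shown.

Δ: 23 , 51 , 85 , 125 , 171 , 223
Δ²: 28 , 34 , 40 , 46 , 52
Δ³: 6 , 6 , 6 , 6
Constant third difference = 6, so extend:
52 + 6 = 58;  223 + 58 = 281;  682 + 281 = 963
58 + 6 = 64;  281 + 64 = 345;  963 + 345 = 1308
64 + 6 = 70;  345 + 70 = 415;  1308 + 415 = 1723
70 + 6 = 76;  415 + 76 = 491;  1723 + 491 = 2214
76 + 6 = 82;  491 + 82 = 573;  2214 + 573 = 2787

2787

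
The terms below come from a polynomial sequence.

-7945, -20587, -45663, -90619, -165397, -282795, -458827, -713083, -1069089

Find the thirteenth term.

First differences: -12642 , -25076 , -44956 , -74778 , -117398 , -176032 , -254256 , -356006
Second differences: -12434 , -19880 , -29822 , -42620 , -58634 , -78224 , -101750
Third differences: -7446 , -9942 , -12798 , -16014 , -19590 , -23526
Fourth differences: -2496 , -2856 , -3216 , -3576 , -3936
Fifth differences: -360 , -360 , -360 , -360
Constant fifth difference = -360, so extend:
-3936 − 360 = -4296;  -23526 − 4296 = -27822;  -101750 − 27822 = -129572;  -356006 − 129572 = -485578;  -1069089 − 485578 = -1554667
-4296 − 360 = -4656;  -27822 − 4656 = -32478;  -129572 − 32478 = -162050;  -485578 − 162050 = -647628;  -1554667 − 647628 = -2202295
-4656 − 360 = -5016;  -32478 − 5016 = -37494;  -162050 − 37494 = -199544;  -647628 − 199544 = -847172;  -2202295 − 847172 = -3049467
-5016 − 360 = -5376;  -37494 − 5376 = -42870;  -199544 − 42870 = -242414;  -847172 − 242414 = -1089586;  -3049467 − 1089586 = -4139053

-4139053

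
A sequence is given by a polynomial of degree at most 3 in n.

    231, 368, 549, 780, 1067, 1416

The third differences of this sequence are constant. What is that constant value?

6

First differences: 137, 181, 231, 287, 349
Second differences: 44, 50, 56, 62
Third differences: 6, 6, 6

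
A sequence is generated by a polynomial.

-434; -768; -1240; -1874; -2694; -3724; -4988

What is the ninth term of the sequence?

-8314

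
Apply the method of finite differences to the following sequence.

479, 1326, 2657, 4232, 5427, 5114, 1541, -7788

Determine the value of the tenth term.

-58138

First differences: 847, 1331, 1575, 1195, -313, -3573, -9329
Second differences: 484, 244, -380, -1508, -3260, -5756
Third differences: -240, -624, -1128, -1752, -2496
Fourth differences: -384, -504, -624, -744
Fifth differences: -120, -120, -120
Fifth differences constant at -120.
-744 − 120 = -864;  -2496 − 864 = -3360;  -5756 − 3360 = -9116;  -9329 − 9116 = -18445;  -7788 − 18445 = -26233
-864 − 120 = -984;  -3360 − 984 = -4344;  -9116 − 4344 = -13460;  -18445 − 13460 = -31905;  -26233 − 31905 = -58138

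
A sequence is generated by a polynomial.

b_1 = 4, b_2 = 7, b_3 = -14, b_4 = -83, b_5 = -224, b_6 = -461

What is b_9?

-1988

First differences: 3, -21, -69, -141, -237
Second differences: -24, -48, -72, -96
Third differences: -24, -24, -24
Constant third difference = -24, so extend:
-96 − 24 = -120;  -237 − 120 = -357;  -461 − 357 = -818
-120 − 24 = -144;  -357 − 144 = -501;  -818 − 501 = -1319
-144 − 24 = -168;  -501 − 168 = -669;  -1319 − 669 = -1988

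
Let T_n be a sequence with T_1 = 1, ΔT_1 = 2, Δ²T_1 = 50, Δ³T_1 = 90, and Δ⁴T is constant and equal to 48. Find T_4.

Build the table forward from the leading diagonal:
Fourth differences: 48, 48, 48, 48
Third differences: 90, 138, 186, 234
Second differences: 50, 140, 278, 464
First differences: 2, 52, 192, 470
T: 1, 3, 55, 247

247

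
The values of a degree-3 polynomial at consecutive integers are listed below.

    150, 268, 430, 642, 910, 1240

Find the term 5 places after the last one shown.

4030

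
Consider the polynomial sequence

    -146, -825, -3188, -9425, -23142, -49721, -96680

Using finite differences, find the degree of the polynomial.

Δ: -679, -2363, -6237, -13717, -26579, -46959
Δ²: -1684, -3874, -7480, -12862, -20380
Δ³: -2190, -3606, -5382, -7518
Δ⁴: -1416, -1776, -2136
Δ⁵: -360, -360
The fifth differences are constant, so the polynomial has degree 5.

5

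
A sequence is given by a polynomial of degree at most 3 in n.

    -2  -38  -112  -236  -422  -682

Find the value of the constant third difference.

First differences: -36, -74, -124, -186, -260
Second differences: -38, -50, -62, -74
Third differences: -12, -12, -12

-12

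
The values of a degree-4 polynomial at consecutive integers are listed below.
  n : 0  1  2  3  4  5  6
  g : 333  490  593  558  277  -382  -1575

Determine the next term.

-3482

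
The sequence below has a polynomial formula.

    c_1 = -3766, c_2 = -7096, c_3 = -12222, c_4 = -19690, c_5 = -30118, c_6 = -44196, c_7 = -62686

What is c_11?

-198526

-3330  -5126  -7468  -10428  -14078  -18490
-1796  -2342  -2960  -3650  -4412
-546  -618  -690  -762
-72  -72  -72
Fourth differences constant at -72.
-762 − 72 = -834;  -4412 − 834 = -5246;  -18490 − 5246 = -23736;  -62686 − 23736 = -86422
-834 − 72 = -906;  -5246 − 906 = -6152;  -23736 − 6152 = -29888;  -86422 − 29888 = -116310
-906 − 72 = -978;  -6152 − 978 = -7130;  -29888 − 7130 = -37018;  -116310 − 37018 = -153328
-978 − 72 = -1050;  -7130 − 1050 = -8180;  -37018 − 8180 = -45198;  -153328 − 45198 = -198526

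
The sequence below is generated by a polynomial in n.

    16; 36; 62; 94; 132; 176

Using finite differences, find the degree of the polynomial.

20, 26, 32, 38, 44
6, 6, 6, 6
The second differences are constant, so the polynomial has degree 2.

2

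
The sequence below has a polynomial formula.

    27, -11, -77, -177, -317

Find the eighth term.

First differences: -38 , -66 , -100 , -140
Second differences: -28 , -34 , -40
Third differences: -6 , -6
The third differences are constant (-6).
-40 − 6 = -46;  -140 − 46 = -186;  -317 − 186 = -503
-46 − 6 = -52;  -186 − 52 = -238;  -503 − 238 = -741
-52 − 6 = -58;  -238 − 58 = -296;  -741 − 296 = -1037

-1037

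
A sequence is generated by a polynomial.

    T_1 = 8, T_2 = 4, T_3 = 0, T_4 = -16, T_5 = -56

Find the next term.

-132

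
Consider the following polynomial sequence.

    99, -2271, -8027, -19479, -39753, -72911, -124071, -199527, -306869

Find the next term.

Δ: -2370, -5756, -11452, -20274, -33158, -51160, -75456, -107342
Δ²: -3386, -5696, -8822, -12884, -18002, -24296, -31886
Δ³: -2310, -3126, -4062, -5118, -6294, -7590
Δ⁴: -816, -936, -1056, -1176, -1296
Δ⁵: -120, -120, -120, -120
Fifth differences constant at -120.
-1296 − 120 = -1416;  -7590 − 1416 = -9006;  -31886 − 9006 = -40892;  -107342 − 40892 = -148234;  -306869 − 148234 = -455103

-455103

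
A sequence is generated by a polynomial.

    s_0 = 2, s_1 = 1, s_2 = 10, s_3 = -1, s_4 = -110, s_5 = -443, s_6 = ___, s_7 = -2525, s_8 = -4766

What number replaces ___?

-1174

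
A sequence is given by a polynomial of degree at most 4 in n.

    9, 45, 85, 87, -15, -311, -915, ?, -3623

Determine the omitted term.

-1965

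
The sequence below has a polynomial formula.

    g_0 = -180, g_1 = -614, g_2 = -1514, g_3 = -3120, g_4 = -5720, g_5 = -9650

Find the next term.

-15294

D1: -434, -900, -1606, -2600, -3930
D2: -466, -706, -994, -1330
D3: -240, -288, -336
D4: -48, -48
Constant fourth difference = -48, so extend:
-336 − 48 = -384;  -1330 − 384 = -1714;  -3930 − 1714 = -5644;  -9650 − 5644 = -15294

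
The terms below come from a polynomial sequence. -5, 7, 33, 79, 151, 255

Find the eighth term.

583

12 , 26 , 46 , 72 , 104
14 , 20 , 26 , 32
6 , 6 , 6
The third differences are constant (6).
32 + 6 = 38;  104 + 38 = 142;  255 + 142 = 397
38 + 6 = 44;  142 + 44 = 186;  397 + 186 = 583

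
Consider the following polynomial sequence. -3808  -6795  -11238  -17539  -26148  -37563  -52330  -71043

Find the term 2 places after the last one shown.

D1: -2987  -4443  -6301  -8609  -11415  -14767  -18713
D2: -1456  -1858  -2308  -2806  -3352  -3946
D3: -402  -450  -498  -546  -594
D4: -48  -48  -48  -48
Fourth differences constant at -48.
-594 − 48 = -642;  -3946 − 642 = -4588;  -18713 − 4588 = -23301;  -71043 − 23301 = -94344
-642 − 48 = -690;  -4588 − 690 = -5278;  -23301 − 5278 = -28579;  -94344 − 28579 = -122923

-122923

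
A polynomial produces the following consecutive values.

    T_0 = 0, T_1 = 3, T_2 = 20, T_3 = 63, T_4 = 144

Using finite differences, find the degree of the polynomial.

3

Δ: 3, 17, 43, 81
Δ²: 14, 26, 38
Δ³: 12, 12
The third differences are constant, so the polynomial has degree 3.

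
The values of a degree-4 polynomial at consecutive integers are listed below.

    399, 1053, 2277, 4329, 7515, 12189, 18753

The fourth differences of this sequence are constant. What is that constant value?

Δ: 654, 1224, 2052, 3186, 4674, 6564
Δ²: 570, 828, 1134, 1488, 1890
Δ³: 258, 306, 354, 402
Δ⁴: 48, 48, 48

48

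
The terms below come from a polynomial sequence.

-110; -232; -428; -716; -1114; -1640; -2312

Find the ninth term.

D1: -122  -196  -288  -398  -526  -672
D2: -74  -92  -110  -128  -146
D3: -18  -18  -18  -18
Third differences constant at -18.
-146 − 18 = -164;  -672 − 164 = -836;  -2312 − 836 = -3148
-164 − 18 = -182;  -836 − 182 = -1018;  -3148 − 1018 = -4166

-4166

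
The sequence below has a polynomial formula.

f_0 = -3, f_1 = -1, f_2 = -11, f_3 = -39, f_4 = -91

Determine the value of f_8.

Δ: 2, -10, -28, -52
Δ²: -12, -18, -24
Δ³: -6, -6
Third differences constant at -6.
-24 − 6 = -30;  -52 − 30 = -82;  -91 − 82 = -173
-30 − 6 = -36;  -82 − 36 = -118;  -173 − 118 = -291
-36 − 6 = -42;  -118 − 42 = -160;  -291 − 160 = -451
-42 − 6 = -48;  -160 − 48 = -208;  -451 − 208 = -659

-659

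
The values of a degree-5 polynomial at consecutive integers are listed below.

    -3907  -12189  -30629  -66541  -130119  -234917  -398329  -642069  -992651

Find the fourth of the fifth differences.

-480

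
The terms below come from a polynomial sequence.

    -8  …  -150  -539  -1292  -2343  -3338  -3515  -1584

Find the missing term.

Using the last 7 terms:
Δ: -389  -753  -1051  -995  -177  1931
Δ²: -364  -298  56  818  2108
Δ³: 66  354  762  1290
Δ⁴: 288  408  528
Δ⁵: 120  120
Constant fifth difference = 120.
Extend backward: 288 − 120 = 168;  66 − 168 = -102;  -364 + 102 = -262;  -389 + 262 = -127;  -150 + 127 = -23

-23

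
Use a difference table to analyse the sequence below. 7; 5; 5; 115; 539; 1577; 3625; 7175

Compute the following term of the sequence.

First differences: -2 , 0 , 110 , 424 , 1038 , 2048 , 3550
Second differences: 2 , 110 , 314 , 614 , 1010 , 1502
Third differences: 108 , 204 , 300 , 396 , 492
Fourth differences: 96 , 96 , 96 , 96
Constant fourth difference = 96, so extend:
492 + 96 = 588;  1502 + 588 = 2090;  3550 + 2090 = 5640;  7175 + 5640 = 12815

12815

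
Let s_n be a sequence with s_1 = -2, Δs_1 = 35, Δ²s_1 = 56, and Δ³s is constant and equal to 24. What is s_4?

Build the table forward from the leading diagonal:
D3: 24, 24, 24, 24
D2: 56, 80, 104, 128
D1: 35, 91, 171, 275
s: -2, 33, 124, 295

295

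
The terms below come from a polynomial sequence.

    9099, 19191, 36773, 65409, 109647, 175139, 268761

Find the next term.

398733

D1: 10092  17582  28636  44238  65492  93622
D2: 7490  11054  15602  21254  28130
D3: 3564  4548  5652  6876
D4: 984  1104  1224
D5: 120  120
Constant fifth difference = 120, so extend:
1224 + 120 = 1344;  6876 + 1344 = 8220;  28130 + 8220 = 36350;  93622 + 36350 = 129972;  268761 + 129972 = 398733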